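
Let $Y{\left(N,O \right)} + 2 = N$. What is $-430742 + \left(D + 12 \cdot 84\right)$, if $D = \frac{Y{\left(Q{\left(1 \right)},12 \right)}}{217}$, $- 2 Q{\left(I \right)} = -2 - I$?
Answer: $- \frac{186504557}{434} \approx -4.2973 \cdot 10^{5}$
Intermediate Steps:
$Q{\left(I \right)} = 1 + \frac{I}{2}$ ($Q{\left(I \right)} = - \frac{-2 - I}{2} = 1 + \frac{I}{2}$)
$Y{\left(N,O \right)} = -2 + N$
$D = - \frac{1}{434}$ ($D = \frac{-2 + \left(1 + \frac{1}{2} \cdot 1\right)}{217} = \left(-2 + \left(1 + \frac{1}{2}\right)\right) \frac{1}{217} = \left(-2 + \frac{3}{2}\right) \frac{1}{217} = \left(- \frac{1}{2}\right) \frac{1}{217} = - \frac{1}{434} \approx -0.0023041$)
$-430742 + \left(D + 12 \cdot 84\right) = -430742 + \left(- \frac{1}{434} + 12 \cdot 84\right) = -430742 + \left(- \frac{1}{434} + 1008\right) = -430742 + \frac{437471}{434} = - \frac{186504557}{434}$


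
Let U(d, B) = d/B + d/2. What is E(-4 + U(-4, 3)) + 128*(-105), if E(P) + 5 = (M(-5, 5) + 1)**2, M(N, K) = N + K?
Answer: -13444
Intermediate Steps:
U(d, B) = d/2 + d/B (U(d, B) = d/B + d*(1/2) = d/B + d/2 = d/2 + d/B)
M(N, K) = K + N
E(P) = -4 (E(P) = -5 + ((5 - 5) + 1)**2 = -5 + (0 + 1)**2 = -5 + 1**2 = -5 + 1 = -4)
E(-4 + U(-4, 3)) + 128*(-105) = -4 + 128*(-105) = -4 - 13440 = -13444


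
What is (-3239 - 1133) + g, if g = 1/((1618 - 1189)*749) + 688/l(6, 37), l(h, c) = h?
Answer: -455990201/107107 ≈ -4257.3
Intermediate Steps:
g = 12281603/107107 (g = 1/((1618 - 1189)*749) + 688/6 = (1/749)/429 + 688*(⅙) = (1/429)*(1/749) + 344/3 = 1/321321 + 344/3 = 12281603/107107 ≈ 114.67)
(-3239 - 1133) + g = (-3239 - 1133) + 12281603/107107 = -4372 + 12281603/107107 = -455990201/107107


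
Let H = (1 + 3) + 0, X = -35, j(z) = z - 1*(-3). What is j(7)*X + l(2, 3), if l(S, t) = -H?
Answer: -354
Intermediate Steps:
j(z) = 3 + z (j(z) = z + 3 = 3 + z)
H = 4 (H = 4 + 0 = 4)
l(S, t) = -4 (l(S, t) = -1*4 = -4)
j(7)*X + l(2, 3) = (3 + 7)*(-35) - 4 = 10*(-35) - 4 = -350 - 4 = -354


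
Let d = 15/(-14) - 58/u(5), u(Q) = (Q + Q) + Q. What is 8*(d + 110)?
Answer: 88252/105 ≈ 840.50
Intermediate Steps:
u(Q) = 3*Q (u(Q) = 2*Q + Q = 3*Q)
d = -1037/210 (d = 15/(-14) - 58/(3*5) = 15*(-1/14) - 58/15 = -15/14 - 58*1/15 = -15/14 - 58/15 = -1037/210 ≈ -4.9381)
8*(d + 110) = 8*(-1037/210 + 110) = 8*(22063/210) = 88252/105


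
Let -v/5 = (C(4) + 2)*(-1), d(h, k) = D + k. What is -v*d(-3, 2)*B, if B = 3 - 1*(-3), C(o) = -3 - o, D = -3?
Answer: -150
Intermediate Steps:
B = 6 (B = 3 + 3 = 6)
d(h, k) = -3 + k
v = -25 (v = -5*((-3 - 1*4) + 2)*(-1) = -5*((-3 - 4) + 2)*(-1) = -5*(-7 + 2)*(-1) = -(-25)*(-1) = -5*5 = -25)
-v*d(-3, 2)*B = -(-25)*(-3 + 2)*6 = -(-25)*(-1*6) = -(-25)*(-6) = -1*150 = -150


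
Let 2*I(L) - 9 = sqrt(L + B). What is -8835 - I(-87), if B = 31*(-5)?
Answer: -17679/2 - 11*I*sqrt(2)/2 ≈ -8839.5 - 7.7782*I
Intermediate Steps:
B = -155
I(L) = 9/2 + sqrt(-155 + L)/2 (I(L) = 9/2 + sqrt(L - 155)/2 = 9/2 + sqrt(-155 + L)/2)
-8835 - I(-87) = -8835 - (9/2 + sqrt(-155 - 87)/2) = -8835 - (9/2 + sqrt(-242)/2) = -8835 - (9/2 + (11*I*sqrt(2))/2) = -8835 - (9/2 + 11*I*sqrt(2)/2) = -8835 + (-9/2 - 11*I*sqrt(2)/2) = -17679/2 - 11*I*sqrt(2)/2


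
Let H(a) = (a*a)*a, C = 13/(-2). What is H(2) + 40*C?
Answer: -252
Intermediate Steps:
C = -13/2 (C = 13*(-1/2) = -13/2 ≈ -6.5000)
H(a) = a**3 (H(a) = a**2*a = a**3)
H(2) + 40*C = 2**3 + 40*(-13/2) = 8 - 260 = -252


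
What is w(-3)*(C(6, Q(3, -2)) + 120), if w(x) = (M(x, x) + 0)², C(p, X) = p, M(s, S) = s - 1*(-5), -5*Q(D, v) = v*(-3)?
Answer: 504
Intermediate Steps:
Q(D, v) = 3*v/5 (Q(D, v) = -v*(-3)/5 = -(-3)*v/5 = 3*v/5)
M(s, S) = 5 + s (M(s, S) = s + 5 = 5 + s)
w(x) = (5 + x)² (w(x) = ((5 + x) + 0)² = (5 + x)²)
w(-3)*(C(6, Q(3, -2)) + 120) = (5 - 3)²*(6 + 120) = 2²*126 = 4*126 = 504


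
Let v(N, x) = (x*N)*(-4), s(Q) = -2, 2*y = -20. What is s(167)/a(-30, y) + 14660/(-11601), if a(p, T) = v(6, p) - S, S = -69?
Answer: -3863314/3051063 ≈ -1.2662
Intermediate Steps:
y = -10 (y = (1/2)*(-20) = -10)
v(N, x) = -4*N*x (v(N, x) = (N*x)*(-4) = -4*N*x)
a(p, T) = 69 - 24*p (a(p, T) = -4*6*p - 1*(-69) = -24*p + 69 = 69 - 24*p)
s(167)/a(-30, y) + 14660/(-11601) = -2/(69 - 24*(-30)) + 14660/(-11601) = -2/(69 + 720) + 14660*(-1/11601) = -2/789 - 14660/11601 = -3863314/3051063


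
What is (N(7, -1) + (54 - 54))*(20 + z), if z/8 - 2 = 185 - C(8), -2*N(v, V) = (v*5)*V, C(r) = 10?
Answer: 25130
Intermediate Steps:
N(v, V) = -5*V*v/2 (N(v, V) = -v*5*V/2 = -5*v*V/2 = -5*V*v/2)
z = 1416 (z = 16 + 8*(185 - 1*10) = 16 + 8*(185 - 10) = 16 + 8*175 = 16 + 1400 = 1416)
(N(7, -1) + (54 - 54))*(20 + z) = (-5/2*(-1)*7 + (54 - 54))*(20 + 1416) = (35/2 + 0)*1436 = (35/2)*1436 = 25130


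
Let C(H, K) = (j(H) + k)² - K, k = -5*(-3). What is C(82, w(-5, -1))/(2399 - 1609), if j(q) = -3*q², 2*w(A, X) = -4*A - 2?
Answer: 40630464/79 ≈ 5.1431e+5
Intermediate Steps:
w(A, X) = -1 - 2*A (w(A, X) = (-4*A - 2)/2 = (-2 - 4*A)/2 = -1 - 2*A)
k = 15
C(H, K) = (15 - 3*H²)² - K (C(H, K) = (-3*H² + 15)² - K = (15 - 3*H²)² - K)
C(82, w(-5, -1))/(2399 - 1609) = (-(-1 - 2*(-5)) + 9*(-5 + 82²)²)/(2399 - 1609) = (-(-1 + 10) + 9*(-5 + 6724)²)/790 = (-1*9 + 9*6719²)*(1/790) = (-9 + 9*45144961)*(1/790) = (-9 + 406304649)*(1/790) = 406304640*(1/790) = 40630464/79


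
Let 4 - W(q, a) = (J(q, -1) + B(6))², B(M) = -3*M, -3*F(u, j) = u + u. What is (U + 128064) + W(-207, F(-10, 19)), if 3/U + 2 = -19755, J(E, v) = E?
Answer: 1530041348/19757 ≈ 77443.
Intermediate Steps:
F(u, j) = -2*u/3 (F(u, j) = -(u + u)/3 = -2*u/3)
U = -3/19757 (U = 3/(-2 - 19755) = 3/(-19757) = 3*(-1/19757) = -3/19757 ≈ -0.00015184)
W(q, a) = 4 - (-18 + q)² (W(q, a) = 4 - (q - 3*6)² = 4 - (q - 18)² = 4 - (-18 + q)²)
(U + 128064) + W(-207, F(-10, 19)) = (-3/19757 + 128064) + (4 - (-18 - 207)²) = 2530160445/19757 + (4 - 1*(-225)²) = 2530160445/19757 + (4 - 1*50625) = 2530160445/19757 + (4 - 50625) = 2530160445/19757 - 50621 = 1530041348/19757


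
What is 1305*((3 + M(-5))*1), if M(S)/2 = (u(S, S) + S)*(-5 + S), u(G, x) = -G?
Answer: 3915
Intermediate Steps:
M(S) = 0 (M(S) = 2*((-S + S)*(-5 + S)) = 2*(0*(-5 + S)) = 2*0 = 0)
1305*((3 + M(-5))*1) = 1305*((3 + 0)*1) = 1305*(3*1) = 1305*3 = 3915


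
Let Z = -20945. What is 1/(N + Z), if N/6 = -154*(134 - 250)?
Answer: 1/86239 ≈ 1.1596e-5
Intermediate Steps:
N = 107184 (N = 6*(-154*(134 - 250)) = 6*(-154*(-116)) = 6*17864 = 107184)
1/(N + Z) = 1/(107184 - 20945) = 1/86239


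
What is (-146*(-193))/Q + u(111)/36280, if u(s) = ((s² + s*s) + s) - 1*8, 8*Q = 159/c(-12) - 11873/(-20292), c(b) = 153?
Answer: 564252296412433/4065776248 ≈ 1.3878e+5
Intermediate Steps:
Q = 560333/2759712 (Q = (159/153 - 11873/(-20292))/8 = (159*(1/153) - 11873*(-1/20292))/8 = (53/51 + 11873/20292)/8 = (⅛)*(560333/344964) = 560333/2759712 ≈ 0.20304)
u(s) = -8 + s + 2*s² (u(s) = ((s² + s²) + s) - 8 = (2*s² + s) - 8 = (s + 2*s²) - 8 = -8 + s + 2*s²)
(-146*(-193))/Q + u(111)/36280 = (-146*(-193))/(560333/2759712) + (-8 + 111 + 2*111²)/36280 = 28178*(2759712/560333) + (-8 + 111 + 2*12321)*(1/36280) = 77763164736/560333 + (-8 + 111 + 24642)*(1/36280) = 77763164736/560333 + 24745*(1/36280) = 77763164736/560333 + 4949/7256 = 564252296412433/4065776248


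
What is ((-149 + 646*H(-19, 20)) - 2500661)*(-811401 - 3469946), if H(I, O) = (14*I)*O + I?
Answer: 25473175505988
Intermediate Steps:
H(I, O) = I + 14*I*O (H(I, O) = 14*I*O + I = I + 14*I*O)
((-149 + 646*H(-19, 20)) - 2500661)*(-811401 - 3469946) = ((-149 + 646*(-19*(1 + 14*20))) - 2500661)*(-811401 - 3469946) = ((-149 + 646*(-19*(1 + 280))) - 2500661)*(-4281347) = ((-149 + 646*(-19*281)) - 2500661)*(-4281347) = ((-149 + 646*(-5339)) - 2500661)*(-4281347) = ((-149 - 3448994) - 2500661)*(-4281347) = (-3449143 - 2500661)*(-4281347) = -5949804*(-4281347) = 25473175505988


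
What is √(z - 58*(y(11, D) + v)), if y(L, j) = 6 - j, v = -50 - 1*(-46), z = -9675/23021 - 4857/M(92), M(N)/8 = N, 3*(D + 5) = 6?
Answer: I*√5329284556957742/4235864 ≈ 17.234*I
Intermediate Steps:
D = -3 (D = -5 + (⅓)*6 = -5 + 2 = -3)
M(N) = 8*N
z = -118933797/16943456 (z = -9675/23021 - 4857/(8*92) = -9675*1/23021 - 4857/736 = -9675/23021 - 4857*1/736 = -9675/23021 - 4857/736 = -118933797/16943456 ≈ -7.0195)
v = -4 (v = -50 + 46 = -4)
√(z - 58*(y(11, D) + v)) = √(-118933797/16943456 - 58*((6 - 1*(-3)) - 4)) = √(-118933797/16943456 - 58*((6 + 3) - 4)) = √(-118933797/16943456 - 58*(9 - 4)) = √(-118933797/16943456 - 58*5) = √(-118933797/16943456 - 290) = √(-5032536037/16943456) = I*√5329284556957742/4235864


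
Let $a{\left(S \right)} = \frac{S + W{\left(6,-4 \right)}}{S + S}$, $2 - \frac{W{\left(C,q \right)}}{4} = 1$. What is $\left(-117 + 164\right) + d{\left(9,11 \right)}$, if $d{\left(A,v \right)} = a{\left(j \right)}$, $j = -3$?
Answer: $\frac{281}{6} \approx 46.833$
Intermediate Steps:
$W{\left(C,q \right)} = 4$ ($W{\left(C,q \right)} = 8 - 4 = 4$)
$a{\left(S \right)} = \frac{4 + S}{2 S}$ ($a{\left(S \right)} = \frac{S + 4}{S + S} = \frac{4 + S}{2 S}$)
$d{\left(A,v \right)} = - \frac{1}{6}$ ($d{\left(A,v \right)} = \frac{4 - 3}{2 \left(-3\right)} = \frac{1}{2} \left(- \frac{1}{3}\right) 1 = - \frac{1}{6}$)
$\left(-117 + 164\right) + d{\left(9,11 \right)} = \left(-117 + 164\right) - \frac{1}{6} = 47 - \frac{1}{6} = \frac{281}{6}$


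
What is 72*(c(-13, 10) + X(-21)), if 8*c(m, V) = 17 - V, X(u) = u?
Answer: -1449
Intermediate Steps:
c(m, V) = 17/8 - V/8 (c(m, V) = (17 - V)/8 = 17/8 - V/8)
72*(c(-13, 10) + X(-21)) = 72*((17/8 - ⅛*10) - 21) = 72*((17/8 - 5/4) - 21) = 72*(7/8 - 21) = 72*(-161/8) = -1449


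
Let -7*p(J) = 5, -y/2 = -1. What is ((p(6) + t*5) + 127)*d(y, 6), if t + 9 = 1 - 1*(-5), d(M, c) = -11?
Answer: -8569/7 ≈ -1224.1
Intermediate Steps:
y = 2 (y = -2*(-1) = 2)
p(J) = -5/7 (p(J) = -⅐*5 = -5/7)
t = -3 (t = -9 + (1 - 1*(-5)) = -9 + (1 + 5) = -9 + 6 = -3)
((p(6) + t*5) + 127)*d(y, 6) = ((-5/7 - 3*5) + 127)*(-11) = ((-5/7 - 15) + 127)*(-11) = (-110/7 + 127)*(-11) = (779/7)*(-11) = -8569/7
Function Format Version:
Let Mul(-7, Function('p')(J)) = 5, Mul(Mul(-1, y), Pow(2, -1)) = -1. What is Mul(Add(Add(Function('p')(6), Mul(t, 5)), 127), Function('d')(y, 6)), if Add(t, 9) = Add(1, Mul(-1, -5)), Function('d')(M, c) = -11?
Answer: Rational(-8569, 7) ≈ -1224.1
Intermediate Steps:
y = 2 (y = Mul(-2, -1) = 2)
Function('p')(J) = Rational(-5, 7) (Function('p')(J) = Mul(Rational(-1, 7), 5) = Rational(-5, 7))
t = -3 (t = Add(-9, Add(1, Mul(-1, -5))) = Add(-9, Add(1, 5)) = Add(-9, 6) = -3)
Mul(Add(Add(Function('p')(6), Mul(t, 5)), 127), Function('d')(y, 6)) = Mul(Add(Add(Rational(-5, 7), Mul(-3, 5)), 127), -11) = Mul(Add(Add(Rational(-5, 7), -15), 127), -11) = Mul(Add(Rational(-110, 7), 127), -11) = Mul(Rational(779, 7), -11) = Rational(-8569, 7)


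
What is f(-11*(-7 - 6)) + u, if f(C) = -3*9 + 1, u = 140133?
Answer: 140107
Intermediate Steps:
f(C) = -26 (f(C) = -27 + 1 = -26)
f(-11*(-7 - 6)) + u = -26 + 140133 = 140107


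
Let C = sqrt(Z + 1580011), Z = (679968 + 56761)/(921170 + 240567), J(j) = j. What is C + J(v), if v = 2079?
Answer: 2079 + 6*sqrt(59234322671494087)/1161737 ≈ 3336.0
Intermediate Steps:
Z = 736729/1161737 ≈ 0.63416
C = 6*sqrt(59234322671494087)/1161737 (C = sqrt(736729/1161737 + 1580011) = sqrt(1835557975836/1161737) = 6*sqrt(59234322671494087)/1161737 ≈ 1257.0)
C + J(v) = 6*sqrt(59234322671494087)/1161737 + 2079 = 2079 + 6*sqrt(59234322671494087)/1161737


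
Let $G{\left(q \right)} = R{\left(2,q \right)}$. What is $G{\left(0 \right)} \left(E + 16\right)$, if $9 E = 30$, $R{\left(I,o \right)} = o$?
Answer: $0$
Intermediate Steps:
$G{\left(q \right)} = q$
$E = \frac{10}{3}$ ($E = \frac{1}{9} \cdot 30 = \frac{10}{3} \approx 3.3333$)
$G{\left(0 \right)} \left(E + 16\right) = 0 \left(\frac{10}{3} + 16\right) = 0 \cdot \frac{58}{3} = 0$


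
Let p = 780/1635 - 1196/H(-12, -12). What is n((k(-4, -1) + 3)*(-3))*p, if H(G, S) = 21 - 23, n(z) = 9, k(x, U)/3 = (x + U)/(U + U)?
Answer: 587106/109 ≈ 5386.3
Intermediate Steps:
k(x, U) = 3*(U + x)/(2*U) (k(x, U) = 3*((x + U)/(U + U)) = 3*((U + x)/((2*U))) = 3*((U + x)*(1/(2*U))) = 3*((U + x)/(2*U)) = 3*(U + x)/(2*U))
H(G, S) = -2
p = 65234/109 (p = 780/1635 - 1196/(-2) = 780*(1/1635) - 1196*(-½) = 52/109 + 598 = 65234/109 ≈ 598.48)
n((k(-4, -1) + 3)*(-3))*p = 9*(65234/109) = 587106/109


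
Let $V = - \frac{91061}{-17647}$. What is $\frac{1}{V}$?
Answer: $\frac{17647}{91061} \approx 0.19379$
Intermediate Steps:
$V = \frac{91061}{17647}$ ($V = \left(-91061\right) \left(- \frac{1}{17647}\right) = \frac{91061}{17647} \approx 5.1601$)
$\frac{1}{V} = \frac{1}{\frac{91061}{17647}} = \frac{17647}{91061}$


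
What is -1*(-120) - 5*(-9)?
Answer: 165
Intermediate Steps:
-1*(-120) - 5*(-9) = 120 + 45 = 165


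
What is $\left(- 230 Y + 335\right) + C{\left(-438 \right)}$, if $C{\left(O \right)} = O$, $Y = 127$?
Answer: $-29313$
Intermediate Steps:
$\left(- 230 Y + 335\right) + C{\left(-438 \right)} = \left(\left(-230\right) 127 + 335\right) - 438 = \left(-29210 + 335\right) - 438 = -28875 - 438 = -29313$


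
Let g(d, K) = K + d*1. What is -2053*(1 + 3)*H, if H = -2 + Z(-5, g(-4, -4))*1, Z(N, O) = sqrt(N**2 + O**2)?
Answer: 16424 - 8212*sqrt(89) ≈ -61048.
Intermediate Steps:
g(d, K) = K + d
H = -2 + sqrt(89) (H = -2 + sqrt((-5)**2 + (-4 - 4)**2)*1 = -2 + sqrt(25 + (-8)**2)*1 = -2 + sqrt(25 + 64)*1 = -2 + sqrt(89)*1 = -2 + sqrt(89) ≈ 7.4340)
-2053*(1 + 3)*H = -2053*(1 + 3)*(-2 + sqrt(89)) = -8212*(-2 + sqrt(89)) = -2053*(-8 + 4*sqrt(89)) = 16424 - 8212*sqrt(89)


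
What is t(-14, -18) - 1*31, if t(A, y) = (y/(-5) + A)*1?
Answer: -207/5 ≈ -41.400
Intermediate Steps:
t(A, y) = A - y/5 (t(A, y) = (y*(-⅕) + A)*1 = (-y/5 + A)*1 = (A - y/5)*1 = A - y/5)
t(-14, -18) - 1*31 = (-14 - ⅕*(-18)) - 1*31 = (-14 + 18/5) - 31 = -52/5 - 31 = -207/5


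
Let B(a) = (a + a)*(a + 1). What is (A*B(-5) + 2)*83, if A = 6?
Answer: 20086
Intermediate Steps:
B(a) = 2*a*(1 + a) (B(a) = (2*a)*(1 + a) = 2*a*(1 + a))
(A*B(-5) + 2)*83 = (6*(2*(-5)*(1 - 5)) + 2)*83 = (6*(2*(-5)*(-4)) + 2)*83 = (6*40 + 2)*83 = (240 + 2)*83 = 242*83 = 20086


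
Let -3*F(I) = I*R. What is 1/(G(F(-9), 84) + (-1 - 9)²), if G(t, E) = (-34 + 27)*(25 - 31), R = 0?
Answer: 1/142 ≈ 0.0070423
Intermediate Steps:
F(I) = 0 (F(I) = -I*0/3 = -⅓*0 = 0)
G(t, E) = 42 (G(t, E) = -7*(-6) = 42)
1/(G(F(-9), 84) + (-1 - 9)²) = 1/(42 + (-1 - 9)²) = 1/(42 + (-10)²) = 1/(42 + 100) = 1/142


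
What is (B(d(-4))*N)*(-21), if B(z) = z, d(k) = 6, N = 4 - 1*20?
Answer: 2016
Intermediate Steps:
N = -16 (N = 4 - 20 = -16)
(B(d(-4))*N)*(-21) = (6*(-16))*(-21) = -96*(-21) = 2016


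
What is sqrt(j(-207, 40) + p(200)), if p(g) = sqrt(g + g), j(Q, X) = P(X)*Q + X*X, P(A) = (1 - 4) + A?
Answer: 3*I*sqrt(671) ≈ 77.711*I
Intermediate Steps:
P(A) = -3 + A
j(Q, X) = X**2 + Q*(-3 + X) (j(Q, X) = (-3 + X)*Q + X*X = Q*(-3 + X) + X**2 = X**2 + Q*(-3 + X))
p(g) = sqrt(2)*sqrt(g) (p(g) = sqrt(2*g) = sqrt(2)*sqrt(g))
sqrt(j(-207, 40) + p(200)) = sqrt((40**2 - 207*(-3 + 40)) + sqrt(2)*sqrt(200)) = sqrt((1600 - 207*37) + sqrt(2)*(10*sqrt(2))) = sqrt((1600 - 7659) + 20) = sqrt(-6059 + 20) = sqrt(-6039) = 3*I*sqrt(671)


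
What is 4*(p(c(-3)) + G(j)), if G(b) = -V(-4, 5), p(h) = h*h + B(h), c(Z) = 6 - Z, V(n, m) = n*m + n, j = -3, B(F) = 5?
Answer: 440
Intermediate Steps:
V(n, m) = n + m*n (V(n, m) = m*n + n = n + m*n)
p(h) = 5 + h² (p(h) = h*h + 5 = h² + 5 = 5 + h²)
G(b) = 24 (G(b) = -(-4)*(1 + 5) = -(-4)*6 = -1*(-24) = 24)
4*(p(c(-3)) + G(j)) = 4*((5 + (6 - 1*(-3))²) + 24) = 4*((5 + (6 + 3)²) + 24) = 4*((5 + 9²) + 24) = 4*((5 + 81) + 24) = 4*(86 + 24) = 4*110 = 440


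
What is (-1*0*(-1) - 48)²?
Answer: 2304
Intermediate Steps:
(-1*0*(-1) - 48)² = (0*(-1) - 48)² = (0 - 48)² = (-48)² = 2304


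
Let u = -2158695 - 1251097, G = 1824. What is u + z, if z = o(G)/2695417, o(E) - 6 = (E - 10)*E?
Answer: -9190808014522/2695417 ≈ -3.4098e+6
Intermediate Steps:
o(E) = 6 + E*(-10 + E) (o(E) = 6 + (E - 10)*E = 6 + (-10 + E)*E = 6 + E*(-10 + E))
u = -3409792
z = 3308742/2695417 (z = (6 + 1824² - 10*1824)/2695417 = (6 + 3326976 - 18240)*(1/2695417) = 3308742*(1/2695417) = 3308742/2695417 ≈ 1.2275)
u + z = -3409792 + 3308742/2695417 = -9190808014522/2695417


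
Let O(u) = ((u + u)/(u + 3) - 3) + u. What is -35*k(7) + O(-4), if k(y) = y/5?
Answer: -48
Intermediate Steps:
O(u) = -3 + u + 2*u/(3 + u) (O(u) = ((2*u)/(3 + u) - 3) + u = (2*u/(3 + u) - 3) + u = (-3 + 2*u/(3 + u)) + u = -3 + u + 2*u/(3 + u))
k(y) = y/5 (k(y) = y*(1/5) = y/5)
-35*k(7) + O(-4) = -7*7 + (-9 + (-4)**2 + 2*(-4))/(3 - 4) = -35*7/5 + (-9 + 16 - 8)/(-1) = -49 - 1*(-1) = -49 + 1 = -48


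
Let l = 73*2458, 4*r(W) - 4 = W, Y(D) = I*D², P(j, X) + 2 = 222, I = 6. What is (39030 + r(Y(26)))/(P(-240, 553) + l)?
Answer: 40045/179654 ≈ 0.22290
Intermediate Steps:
P(j, X) = 220 (P(j, X) = -2 + 222 = 220)
Y(D) = 6*D²
r(W) = 1 + W/4
l = 179434
(39030 + r(Y(26)))/(P(-240, 553) + l) = (39030 + (1 + (6*26²)/4))/(220 + 179434) = (39030 + (1 + (6*676)/4))/179654 = (39030 + (1 + (¼)*4056))*(1/179654) = (39030 + (1 + 1014))*(1/179654) = (39030 + 1015)*(1/179654) = 40045*(1/179654) = 40045/179654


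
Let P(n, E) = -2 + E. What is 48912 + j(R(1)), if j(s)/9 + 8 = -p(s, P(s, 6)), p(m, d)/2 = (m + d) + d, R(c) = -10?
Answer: 48876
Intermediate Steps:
p(m, d) = 2*m + 4*d (p(m, d) = 2*((m + d) + d) = 2*((d + m) + d) = 2*(m + 2*d) = 2*m + 4*d)
j(s) = -216 - 18*s (j(s) = -72 + 9*(-(2*s + 4*(-2 + 6))) = -72 + 9*(-(2*s + 4*4)) = -72 + 9*(-(2*s + 16)) = -72 + 9*(-(16 + 2*s)) = -72 + 9*(-16 - 2*s) = -72 + (-144 - 18*s) = -216 - 18*s)
48912 + j(R(1)) = 48912 + (-216 - 18*(-10)) = 48912 + (-216 + 180) = 48912 - 36 = 48876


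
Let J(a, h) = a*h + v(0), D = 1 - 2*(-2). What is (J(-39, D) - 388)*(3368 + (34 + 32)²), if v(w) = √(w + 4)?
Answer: -4487644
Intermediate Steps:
D = 5 (D = 1 + 4 = 5)
v(w) = √(4 + w)
J(a, h) = 2 + a*h (J(a, h) = a*h + √(4 + 0) = a*h + √4 = a*h + 2 = 2 + a*h)
(J(-39, D) - 388)*(3368 + (34 + 32)²) = ((2 - 39*5) - 388)*(3368 + (34 + 32)²) = ((2 - 195) - 388)*(3368 + 66²) = (-193 - 388)*(3368 + 4356) = -581*7724 = -4487644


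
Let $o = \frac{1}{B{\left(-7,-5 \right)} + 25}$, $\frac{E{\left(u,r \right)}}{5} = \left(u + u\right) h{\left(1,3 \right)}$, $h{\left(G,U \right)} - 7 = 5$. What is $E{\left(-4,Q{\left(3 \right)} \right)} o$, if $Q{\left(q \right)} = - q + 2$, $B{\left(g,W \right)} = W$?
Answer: $-24$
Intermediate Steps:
$h{\left(G,U \right)} = 12$ ($h{\left(G,U \right)} = 7 + 5 = 12$)
$Q{\left(q \right)} = 2 - q$
$E{\left(u,r \right)} = 120 u$ ($E{\left(u,r \right)} = 5 \left(u + u\right) 12 = 5 \cdot 2 u 12 = 5 \cdot 24 u = 120 u$)
$o = \frac{1}{20}$ ($o = \frac{1}{-5 + 25} = \frac{1}{20} \approx 0.05$)
$E{\left(-4,Q{\left(3 \right)} \right)} o = 120 \left(-4\right) \frac{1}{20} = \left(-480\right) \frac{1}{20} = -24$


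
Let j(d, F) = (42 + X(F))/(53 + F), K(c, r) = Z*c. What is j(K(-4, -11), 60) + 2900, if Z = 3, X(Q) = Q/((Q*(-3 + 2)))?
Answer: 327741/113 ≈ 2900.4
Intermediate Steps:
X(Q) = -1 (X(Q) = Q/((Q*(-1))) = Q/((-Q)) = Q*(-1/Q) = -1)
K(c, r) = 3*c
j(d, F) = 41/(53 + F) (j(d, F) = (42 - 1)/(53 + F) = 41/(53 + F))
j(K(-4, -11), 60) + 2900 = 41/(53 + 60) + 2900 = 41/113 + 2900 = 327741/113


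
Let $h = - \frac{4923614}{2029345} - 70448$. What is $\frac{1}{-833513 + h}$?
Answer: $- \frac{2029345}{1834453659159} \approx -1.1062 \cdot 10^{-6}$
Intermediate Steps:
$h = - \frac{142968220174}{2029345}$ ($h = \left(-4923614\right) \frac{1}{2029345} - 70448 = - \frac{4923614}{2029345} - 70448 = - \frac{142968220174}{2029345} \approx -70450.0$)
$\frac{1}{-833513 + h} = \frac{1}{-833513 - \frac{142968220174}{2029345}} = \frac{1}{- \frac{1834453659159}{2029345}} = - \frac{2029345}{1834453659159}$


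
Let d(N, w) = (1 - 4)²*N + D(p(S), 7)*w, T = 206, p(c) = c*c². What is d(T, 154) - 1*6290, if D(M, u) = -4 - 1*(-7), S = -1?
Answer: -3974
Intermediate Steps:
p(c) = c³
D(M, u) = 3 (D(M, u) = -4 + 7 = 3)
d(N, w) = 3*w + 9*N (d(N, w) = (1 - 4)²*N + 3*w = (-3)²*N + 3*w = 9*N + 3*w = 3*w + 9*N)
d(T, 154) - 1*6290 = (3*154 + 9*206) - 1*6290 = (462 + 1854) - 6290 = 2316 - 6290 = -3974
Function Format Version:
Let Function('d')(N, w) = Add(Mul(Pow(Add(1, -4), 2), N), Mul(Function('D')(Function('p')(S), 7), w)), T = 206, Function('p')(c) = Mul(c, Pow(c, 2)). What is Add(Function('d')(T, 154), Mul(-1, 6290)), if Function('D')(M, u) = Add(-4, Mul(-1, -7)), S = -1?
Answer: -3974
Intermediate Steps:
Function('p')(c) = Pow(c, 3)
Function('D')(M, u) = 3 (Function('D')(M, u) = Add(-4, 7) = 3)
Function('d')(N, w) = Add(Mul(3, w), Mul(9, N)) (Function('d')(N, w) = Add(Mul(Pow(Add(1, -4), 2), N), Mul(3, w)) = Add(Mul(Pow(-3, 2), N), Mul(3, w)) = Add(Mul(9, N), Mul(3, w)) = Add(Mul(3, w), Mul(9, N)))
Add(Function('d')(T, 154), Mul(-1, 6290)) = Add(Add(Mul(3, 154), Mul(9, 206)), Mul(-1, 6290)) = Add(Add(462, 1854), -6290) = Add(2316, -6290) = -3974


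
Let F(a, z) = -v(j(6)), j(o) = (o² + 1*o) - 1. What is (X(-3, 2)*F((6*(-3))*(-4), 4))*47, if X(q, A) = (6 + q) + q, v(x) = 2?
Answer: 0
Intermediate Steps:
j(o) = -1 + o + o² (j(o) = (o² + o) - 1 = (o + o²) - 1 = -1 + o + o²)
F(a, z) = -2 (F(a, z) = -1*2 = -2)
X(q, A) = 6 + 2*q
(X(-3, 2)*F((6*(-3))*(-4), 4))*47 = ((6 + 2*(-3))*(-2))*47 = ((6 - 6)*(-2))*47 = (0*(-2))*47 = 0*47 = 0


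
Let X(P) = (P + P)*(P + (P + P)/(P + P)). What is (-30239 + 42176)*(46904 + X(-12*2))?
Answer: 573071496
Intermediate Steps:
X(P) = 2*P*(1 + P) (X(P) = (2*P)*(P + (2*P)/((2*P))) = (2*P)*(P + (2*P)*(1/(2*P))) = (2*P)*(P + 1) = (2*P)*(1 + P) = 2*P*(1 + P))
(-30239 + 42176)*(46904 + X(-12*2)) = (-30239 + 42176)*(46904 + 2*(-12*2)*(1 - 12*2)) = 11937*(46904 + 2*(-24)*(1 - 24)) = 11937*(46904 + 2*(-24)*(-23)) = 11937*(46904 + 1104) = 11937*48008 = 573071496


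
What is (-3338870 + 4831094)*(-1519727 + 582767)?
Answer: -1398154199040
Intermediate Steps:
(-3338870 + 4831094)*(-1519727 + 582767) = 1492224*(-936960) = -1398154199040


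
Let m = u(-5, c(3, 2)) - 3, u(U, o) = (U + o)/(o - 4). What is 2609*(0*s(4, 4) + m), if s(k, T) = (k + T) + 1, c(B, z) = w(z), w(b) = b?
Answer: -7827/2 ≈ -3913.5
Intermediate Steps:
c(B, z) = z
u(U, o) = (U + o)/(-4 + o)
s(k, T) = 1 + T + k (s(k, T) = (T + k) + 1 = 1 + T + k)
m = -3/2 (m = (-5 + 2)/(-4 + 2) - 3 = -3/(-2) - 3 = -1/2*(-3) - 3 = 3/2 - 3 = -3/2 ≈ -1.5000)
2609*(0*s(4, 4) + m) = 2609*(0*(1 + 4 + 4) - 3/2) = 2609*(0*9 - 3/2) = 2609*(0 - 3/2) = 2609*(-3/2) = -7827/2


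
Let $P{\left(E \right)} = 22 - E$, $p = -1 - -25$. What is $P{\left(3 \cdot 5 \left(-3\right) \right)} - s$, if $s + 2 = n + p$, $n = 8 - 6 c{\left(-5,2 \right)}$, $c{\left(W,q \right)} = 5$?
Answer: $67$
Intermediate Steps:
$p = 24$ ($p = -1 + 25 = 24$)
$n = -22$ ($n = 8 - 30 = -22$)
$s = 0$ ($s = -2 + \left(-22 + 24\right) = -2 + 2 = 0$)
$P{\left(3 \cdot 5 \left(-3\right) \right)} - s = \left(22 - 3 \cdot 5 \left(-3\right)\right) - 0 = \left(22 - 15 \left(-3\right)\right) + 0 = \left(22 - -45\right) + 0 = \left(22 + 45\right) + 0 = 67 + 0 = 67$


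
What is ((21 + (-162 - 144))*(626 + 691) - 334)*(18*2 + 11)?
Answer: -17656913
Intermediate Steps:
((21 + (-162 - 144))*(626 + 691) - 334)*(18*2 + 11) = ((21 - 306)*1317 - 334)*(36 + 11) = (-285*1317 - 334)*47 = (-375345 - 334)*47 = -375679*47 = -17656913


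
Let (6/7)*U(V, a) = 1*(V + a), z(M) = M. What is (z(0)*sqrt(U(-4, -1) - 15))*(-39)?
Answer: 0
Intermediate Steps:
U(V, a) = 7*V/6 + 7*a/6 (U(V, a) = 7*(1*(V + a))/6 = 7*(V + a)/6 = 7*V/6 + 7*a/6)
(z(0)*sqrt(U(-4, -1) - 15))*(-39) = (0*sqrt(((7/6)*(-4) + (7/6)*(-1)) - 15))*(-39) = (0*sqrt((-14/3 - 7/6) - 15))*(-39) = (0*sqrt(-35/6 - 15))*(-39) = (0*sqrt(-125/6))*(-39) = (0*(5*I*sqrt(30)/6))*(-39) = 0*(-39) = 0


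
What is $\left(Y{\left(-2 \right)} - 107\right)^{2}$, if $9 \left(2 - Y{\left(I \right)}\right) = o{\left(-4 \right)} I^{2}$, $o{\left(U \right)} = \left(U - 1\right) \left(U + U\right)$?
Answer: $\frac{1221025}{81} \approx 15074.0$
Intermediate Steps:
$o{\left(U \right)} = 2 U \left(-1 + U\right)$ ($o{\left(U \right)} = \left(-1 + U\right) 2 U = 2 U \left(-1 + U\right)$)
$Y{\left(I \right)} = 2 - \frac{40 I^{2}}{9}$ ($Y{\left(I \right)} = 2 - \frac{2 \left(-4\right) \left(-1 - 4\right) I^{2}}{9} = 2 - \frac{2 \left(-4\right) \left(-5\right) I^{2}}{9} = 2 - \frac{40 I^{2}}{9}$)
$\left(Y{\left(-2 \right)} - 107\right)^{2} = \left(\left(2 - \frac{40 \left(-2\right)^{2}}{9}\right) - 107\right)^{2} = \left(\left(2 - \frac{160}{9}\right) - 107\right)^{2} = \left(- \frac{142}{9} - 107\right)^{2} = \left(- \frac{1105}{9}\right)^{2} = \frac{1221025}{81}$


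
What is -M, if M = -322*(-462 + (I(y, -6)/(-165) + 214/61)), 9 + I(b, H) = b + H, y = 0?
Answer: -99043014/671 ≈ -1.4761e+5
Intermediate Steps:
I(b, H) = -9 + H + b (I(b, H) = -9 + (b + H) = -9 + (H + b) = -9 + H + b)
M = 99043014/671 (M = -322*(-462 + ((-9 - 6 + 0)/(-165) + 214/61)) = -322*(-462 + (-15*(-1/165) + 214*(1/61))) = -322*(-462 + (1/11 + 214/61)) = -322*(-462 + 2415/671) = -322*(-307587/671) = 99043014/671 ≈ 1.4761e+5)
-M = -1*99043014/671 = -99043014/671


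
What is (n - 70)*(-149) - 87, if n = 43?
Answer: 3936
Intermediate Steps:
(n - 70)*(-149) - 87 = (43 - 70)*(-149) - 87 = -27*(-149) - 87 = 4023 - 87 = 3936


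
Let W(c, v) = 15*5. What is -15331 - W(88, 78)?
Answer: -15406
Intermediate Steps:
W(c, v) = 75
-15331 - W(88, 78) = -15331 - 1*75 = -15331 - 75 = -15406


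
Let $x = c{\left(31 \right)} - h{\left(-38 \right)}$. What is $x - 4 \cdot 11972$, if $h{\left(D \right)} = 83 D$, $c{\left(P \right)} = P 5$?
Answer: $-44579$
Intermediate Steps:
$c{\left(P \right)} = 5 P$
$x = 3309$ ($x = 5 \cdot 31 - 83 \left(-38\right) = 155 - -3154 = 155 + 3154 = 3309$)
$x - 4 \cdot 11972 = 3309 - 4 \cdot 11972 = 3309 - 47888 = -44579$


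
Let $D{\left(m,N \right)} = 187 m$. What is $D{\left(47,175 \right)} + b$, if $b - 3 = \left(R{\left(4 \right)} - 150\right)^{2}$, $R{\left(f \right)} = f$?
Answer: $30108$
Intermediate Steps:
$b = 21319$ ($b = 3 + \left(4 - 150\right)^{2} = 3 + \left(-146\right)^{2} = 3 + 21316 = 21319$)
$D{\left(47,175 \right)} + b = 187 \cdot 47 + 21319 = 8789 + 21319 = 30108$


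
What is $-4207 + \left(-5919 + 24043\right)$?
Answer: $13917$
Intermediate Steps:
$-4207 + \left(-5919 + 24043\right) = -4207 + 18124 = 13917$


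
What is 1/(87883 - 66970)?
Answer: 1/20913 ≈ 4.7817e-5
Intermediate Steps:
1/(87883 - 66970) = 1/20913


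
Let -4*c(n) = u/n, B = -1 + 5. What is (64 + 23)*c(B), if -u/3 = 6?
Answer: 783/8 ≈ 97.875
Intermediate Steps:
u = -18 (u = -3*6 = -18)
B = 4
c(n) = 9/(2*n) (c(n) = -(-9)/(2*n) = 9/(2*n))
(64 + 23)*c(B) = (64 + 23)*((9/2)/4) = 87*((9/2)*(1/4)) = 87*(9/8) = 783/8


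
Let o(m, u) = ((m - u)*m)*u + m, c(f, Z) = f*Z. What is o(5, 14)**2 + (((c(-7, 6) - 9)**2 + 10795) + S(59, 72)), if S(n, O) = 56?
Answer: 404077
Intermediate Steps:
c(f, Z) = Z*f
o(m, u) = m + m*u*(m - u) (o(m, u) = (m*(m - u))*u + m = m*u*(m - u) + m = m + m*u*(m - u))
o(5, 14)**2 + (((c(-7, 6) - 9)**2 + 10795) + S(59, 72)) = (5*(1 - 1*14**2 + 5*14))**2 + (((6*(-7) - 9)**2 + 10795) + 56) = (5*(1 - 1*196 + 70))**2 + (((-42 - 9)**2 + 10795) + 56) = (5*(1 - 196 + 70))**2 + (((-51)**2 + 10795) + 56) = (5*(-125))**2 + ((2601 + 10795) + 56) = (-625)**2 + (13396 + 56) = 390625 + 13452 = 404077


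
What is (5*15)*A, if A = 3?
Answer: 225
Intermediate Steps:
(5*15)*A = (5*15)*3 = 75*3 = 225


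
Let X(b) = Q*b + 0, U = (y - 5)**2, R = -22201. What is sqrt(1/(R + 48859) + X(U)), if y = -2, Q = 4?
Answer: sqrt(15476358178)/8886 ≈ 14.000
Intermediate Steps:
U = 49 (U = (-2 - 5)**2 = (-7)**2 = 49)
X(b) = 4*b (X(b) = 4*b + 0 = 4*b)
sqrt(1/(R + 48859) + X(U)) = sqrt(1/(-22201 + 48859) + 4*49) = sqrt(1/26658 + 196) = sqrt(5224969/26658) = sqrt(15476358178)/8886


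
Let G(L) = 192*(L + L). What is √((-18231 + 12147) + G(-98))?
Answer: 2*I*√10929 ≈ 209.08*I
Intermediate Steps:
G(L) = 384*L (G(L) = 192*(2*L) = 384*L)
√((-18231 + 12147) + G(-98)) = √((-18231 + 12147) + 384*(-98)) = √(-6084 - 37632) = √(-43716) = 2*I*√10929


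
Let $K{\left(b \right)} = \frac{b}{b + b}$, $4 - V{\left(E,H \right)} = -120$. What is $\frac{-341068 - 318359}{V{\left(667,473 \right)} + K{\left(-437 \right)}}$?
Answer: $- \frac{439618}{83} \approx -5296.6$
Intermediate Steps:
$V{\left(E,H \right)} = 124$ ($V{\left(E,H \right)} = 4 - -120 = 4 + 120 = 124$)
$K{\left(b \right)} = \frac{1}{2}$ ($K{\left(b \right)} = \frac{b}{2 b} = b \frac{1}{2 b} = \frac{1}{2}$)
$\frac{-341068 - 318359}{V{\left(667,473 \right)} + K{\left(-437 \right)}} = \frac{-341068 - 318359}{124 + \frac{1}{2}} = - \frac{659427}{\frac{249}{2}} = \left(-659427\right) \frac{2}{249} = - \frac{439618}{83}$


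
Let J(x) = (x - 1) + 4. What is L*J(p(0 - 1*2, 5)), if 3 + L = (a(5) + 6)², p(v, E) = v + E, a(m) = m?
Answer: 708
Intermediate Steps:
p(v, E) = E + v
J(x) = 3 + x (J(x) = (-1 + x) + 4 = 3 + x)
L = 118 (L = -3 + (5 + 6)² = -3 + 11² = -3 + 121 = 118)
L*J(p(0 - 1*2, 5)) = 118*(3 + (5 + (0 - 1*2))) = 118*(3 + (5 + (0 - 2))) = 118*(3 + (5 - 2)) = 118*(3 + 3) = 118*6 = 708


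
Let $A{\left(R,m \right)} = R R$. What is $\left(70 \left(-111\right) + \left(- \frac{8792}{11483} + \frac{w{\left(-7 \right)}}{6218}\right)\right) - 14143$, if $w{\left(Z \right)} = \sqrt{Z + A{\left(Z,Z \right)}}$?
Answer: $- \frac{251635771}{11483} + \frac{\sqrt{42}}{6218} \approx -21914.0$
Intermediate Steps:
$A{\left(R,m \right)} = R^{2}$
$w{\left(Z \right)} = \sqrt{Z + Z^{2}}$
$\left(70 \left(-111\right) + \left(- \frac{8792}{11483} + \frac{w{\left(-7 \right)}}{6218}\right)\right) - 14143 = \left(70 \left(-111\right) - \left(\frac{8792}{11483} - \frac{\sqrt{- 7 \left(1 - 7\right)}}{6218}\right)\right) - 14143 = \left(-7770 - \left(\frac{8792}{11483} - \sqrt{\left(-7\right) \left(-6\right)} \frac{1}{6218}\right)\right) - 14143 = \left(-7770 - \left(\frac{8792}{11483} - \sqrt{42} \cdot \frac{1}{6218}\right)\right) - 14143 = \left(-7770 - \left(\frac{8792}{11483} - \frac{\sqrt{42}}{6218}\right)\right) - 14143 = \left(- \frac{89231702}{11483} + \frac{\sqrt{42}}{6218}\right) - 14143 = - \frac{251635771}{11483} + \frac{\sqrt{42}}{6218}$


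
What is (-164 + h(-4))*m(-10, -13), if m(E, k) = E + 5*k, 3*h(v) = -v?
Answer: 12200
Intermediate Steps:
h(v) = -v/3 (h(v) = (-v)/3 = -v/3)
(-164 + h(-4))*m(-10, -13) = (-164 - 1/3*(-4))*(-10 + 5*(-13)) = (-164 + 4/3)*(-10 - 65) = -488/3*(-75) = 12200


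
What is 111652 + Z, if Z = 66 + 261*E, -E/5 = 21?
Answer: 84313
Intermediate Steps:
E = -105 (E = -5*21 = -105)
Z = -27339 (Z = 66 + 261*(-105) = 66 - 27405 = -27339)
111652 + Z = 111652 - 27339 = 84313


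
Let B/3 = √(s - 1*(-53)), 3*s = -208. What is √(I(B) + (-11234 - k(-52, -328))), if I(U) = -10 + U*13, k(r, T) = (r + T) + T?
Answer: √(-10536 + 91*I*√3) ≈ 0.7678 + 102.65*I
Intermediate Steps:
s = -208/3 (s = (⅓)*(-208) = -208/3 ≈ -69.333)
k(r, T) = r + 2*T (k(r, T) = (T + r) + T = r + 2*T)
B = 7*I*√3 (B = 3*√(-208/3 - 1*(-53)) = 3*√(-208/3 + 53) = 3*√(-49/3) = 3*(7*I*√3/3) = 7*I*√3 ≈ 12.124*I)
I(U) = -10 + 13*U
√(I(B) + (-11234 - k(-52, -328))) = √((-10 + 13*(7*I*√3)) + (-11234 - (-52 + 2*(-328)))) = √((-10 + 91*I*√3) + (-11234 - (-52 - 656))) = √((-10 + 91*I*√3) + (-11234 - 1*(-708))) = √((-10 + 91*I*√3) + (-11234 + 708)) = √((-10 + 91*I*√3) - 10526) = √(-10536 + 91*I*√3)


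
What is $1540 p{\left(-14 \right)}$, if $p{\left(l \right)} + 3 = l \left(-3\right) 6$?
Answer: $383460$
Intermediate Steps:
$p{\left(l \right)} = -3 - 18 l$ ($p{\left(l \right)} = -3 + l \left(-3\right) 6 = -3 + - 3 l 6 = -3 - 18 l$)
$1540 p{\left(-14 \right)} = 1540 \left(-3 - -252\right) = 1540 \left(-3 + 252\right) = 1540 \cdot 249 = 383460$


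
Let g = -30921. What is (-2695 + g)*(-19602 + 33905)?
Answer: -480809648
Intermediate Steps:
(-2695 + g)*(-19602 + 33905) = (-2695 - 30921)*(-19602 + 33905) = -33616*14303 = -480809648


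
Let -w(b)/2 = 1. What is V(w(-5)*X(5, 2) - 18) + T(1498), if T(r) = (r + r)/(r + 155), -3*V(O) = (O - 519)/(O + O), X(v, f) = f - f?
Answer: -62677/19836 ≈ -3.1598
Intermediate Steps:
w(b) = -2 (w(b) = -2*1 = -2)
X(v, f) = 0
V(O) = -(-519 + O)/(6*O) (V(O) = -(O - 519)/(3*(O + O)) = -(-519 + O)/(3*(2*O)) = -(-519 + O)*1/(2*O)/3 = -(-519 + O)/(6*O))
T(r) = 2*r/(155 + r) (T(r) = (2*r)/(155 + r) = 2*r/(155 + r))
V(w(-5)*X(5, 2) - 18) + T(1498) = (519 - (-2*0 - 18))/(6*(-2*0 - 18)) + 2*1498/(155 + 1498) = (519 - (0 - 18))/(6*(0 - 18)) + 2*1498/1653 = (1/6)*(519 - 1*(-18))/(-18) + 2*1498*(1/1653) = (1/6)*(-1/18)*(519 + 18) + 2996/1653 = (1/6)*(-1/18)*537 + 2996/1653 = -179/36 + 2996/1653 = -62677/19836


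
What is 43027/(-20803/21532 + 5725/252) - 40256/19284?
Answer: 20077817903762/10160975829 ≈ 1976.0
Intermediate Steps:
43027/(-20803/21532 + 5725/252) - 40256/19284 = 43027/(-20803*1/21532 + 5725*(1/252)) - 40256*1/19284 = 43027/(-20803/21532 + 5725/252) - 10064/4821 = 43027/(2107649/96894) - 10064/4821 = 43027*(96894/2107649) - 10064/4821 = 4169058138/2107649 - 10064/4821 = 20077817903762/10160975829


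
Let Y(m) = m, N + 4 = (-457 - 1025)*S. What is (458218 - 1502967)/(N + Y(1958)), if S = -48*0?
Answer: -1044749/1954 ≈ -534.67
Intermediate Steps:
S = 0
N = -4 (N = -4 + (-457 - 1025)*0 = -4 - 1482*0 = -4 + 0 = -4)
(458218 - 1502967)/(N + Y(1958)) = (458218 - 1502967)/(-4 + 1958) = -1044749/1954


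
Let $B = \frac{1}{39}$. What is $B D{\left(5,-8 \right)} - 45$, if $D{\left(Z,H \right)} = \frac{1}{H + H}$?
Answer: $- \frac{28081}{624} \approx -45.002$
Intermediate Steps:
$D{\left(Z,H \right)} = \frac{1}{2 H}$
$B = \frac{1}{39} \approx 0.025641$
$B D{\left(5,-8 \right)} - 45 = \frac{\frac{1}{2} \frac{1}{-8}}{39} - 45 = \frac{\frac{1}{2} \left(- \frac{1}{8}\right)}{39} - 45 = \frac{1}{39} \left(- \frac{1}{16}\right) - 45 = - \frac{1}{624} - 45 = - \frac{28081}{624}$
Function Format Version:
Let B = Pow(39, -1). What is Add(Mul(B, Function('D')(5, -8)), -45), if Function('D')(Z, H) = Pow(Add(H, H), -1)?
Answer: Rational(-28081, 624) ≈ -45.002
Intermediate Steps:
Function('D')(Z, H) = Mul(Rational(1, 2), Pow(H, -1)) (Function('D')(Z, H) = Pow(Mul(2, H), -1) = Mul(Rational(1, 2), Pow(H, -1)))
B = Rational(1, 39) ≈ 0.025641
Add(Mul(B, Function('D')(5, -8)), -45) = Add(Mul(Rational(1, 39), Mul(Rational(1, 2), Pow(-8, -1))), -45) = Add(Mul(Rational(1, 39), Mul(Rational(1, 2), Rational(-1, 8))), -45) = Add(Mul(Rational(1, 39), Rational(-1, 16)), -45) = Add(Rational(-1, 624), -45) = Rational(-28081, 624)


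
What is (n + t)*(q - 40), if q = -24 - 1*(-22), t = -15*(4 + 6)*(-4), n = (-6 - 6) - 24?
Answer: -23688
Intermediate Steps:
n = -36 (n = -12 - 24 = -36)
t = 600 (t = -15*10*(-4) = -5*30*(-4) = -150*(-4) = 600)
q = -2 (q = -24 + 22 = -2)
(n + t)*(q - 40) = (-36 + 600)*(-2 - 40) = 564*(-42) = -23688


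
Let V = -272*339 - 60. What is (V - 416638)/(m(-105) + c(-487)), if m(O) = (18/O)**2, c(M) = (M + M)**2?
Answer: -311704925/581064068 ≈ -0.53644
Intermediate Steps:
c(M) = 4*M**2 (c(M) = (2*M)**2 = 4*M**2)
V = -92268 (V = -92208 - 60 = -92268)
m(O) = 324/O**2
(V - 416638)/(m(-105) + c(-487)) = (-92268 - 416638)/(324/(-105)**2 + 4*(-487)**2) = -508906/(324*(1/11025) + 4*237169) = -508906/(36/1225 + 948676) = -508906/1162128136/1225 = -508906*1225/1162128136 = -311704925/581064068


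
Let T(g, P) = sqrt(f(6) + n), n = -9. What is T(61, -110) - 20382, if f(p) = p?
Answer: -20382 + I*sqrt(3) ≈ -20382.0 + 1.732*I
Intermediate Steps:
T(g, P) = I*sqrt(3) (T(g, P) = sqrt(6 - 9) = sqrt(-3) = I*sqrt(3))
T(61, -110) - 20382 = I*sqrt(3) - 20382 = -20382 + I*sqrt(3)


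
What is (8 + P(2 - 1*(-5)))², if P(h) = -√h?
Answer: (8 - √7)² ≈ 28.668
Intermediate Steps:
(8 + P(2 - 1*(-5)))² = (8 - √(2 - 1*(-5)))² = (8 - √(2 + 5))² = (8 - √7)²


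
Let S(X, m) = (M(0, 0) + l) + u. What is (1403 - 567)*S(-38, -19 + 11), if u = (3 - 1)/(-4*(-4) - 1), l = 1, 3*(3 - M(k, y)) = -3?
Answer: 64372/15 ≈ 4291.5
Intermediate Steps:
M(k, y) = 4 (M(k, y) = 3 - ⅓*(-3) = 3 + 1 = 4)
u = 2/15 (u = 2/(16 - 1) = 2/15 ≈ 0.13333)
S(X, m) = 77/15 (S(X, m) = (4 + 1) + 2/15 = 5 + 2/15 = 77/15)
(1403 - 567)*S(-38, -19 + 11) = (1403 - 567)*(77/15) = 836*(77/15) = 64372/15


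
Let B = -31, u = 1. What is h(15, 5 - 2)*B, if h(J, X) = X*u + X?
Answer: -186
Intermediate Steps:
h(J, X) = 2*X (h(J, X) = X*1 + X = X + X = 2*X)
h(15, 5 - 2)*B = (2*(5 - 2))*(-31) = (2*3)*(-31) = 6*(-31) = -186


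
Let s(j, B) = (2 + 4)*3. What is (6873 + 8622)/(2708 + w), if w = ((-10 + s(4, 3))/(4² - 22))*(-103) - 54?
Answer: 46485/8374 ≈ 5.5511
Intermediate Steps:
s(j, B) = 18 (s(j, B) = 6*3 = 18)
w = 250/3 (w = ((-10 + 18)/(4² - 22))*(-103) - 54 = (8/(16 - 22))*(-103) - 54 = (8/(-6))*(-103) - 54 = (8*(-⅙))*(-103) - 54 = -4/3*(-103) - 54 = 412/3 - 54 = 250/3 ≈ 83.333)
(6873 + 8622)/(2708 + w) = (6873 + 8622)/(2708 + 250/3) = 15495/(8374/3) = 15495*(3/8374) = 46485/8374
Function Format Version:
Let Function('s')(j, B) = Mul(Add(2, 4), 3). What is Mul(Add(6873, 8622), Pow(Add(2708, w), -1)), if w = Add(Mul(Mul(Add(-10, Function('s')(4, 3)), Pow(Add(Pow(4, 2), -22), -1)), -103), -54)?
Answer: Rational(46485, 8374) ≈ 5.5511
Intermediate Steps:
Function('s')(j, B) = 18 (Function('s')(j, B) = Mul(6, 3) = 18)
w = Rational(250, 3) (w = Add(Mul(Mul(Add(-10, 18), Pow(Add(Pow(4, 2), -22), -1)), -103), -54) = Add(Mul(Mul(8, Pow(Add(16, -22), -1)), -103), -54) = Add(Mul(Mul(8, Pow(-6, -1)), -103), -54) = Add(Mul(Mul(8, Rational(-1, 6)), -103), -54) = Add(Mul(Rational(-4, 3), -103), -54) = Add(Rational(412, 3), -54) = Rational(250, 3) ≈ 83.333)
Mul(Add(6873, 8622), Pow(Add(2708, w), -1)) = Mul(Add(6873, 8622), Pow(Add(2708, Rational(250, 3)), -1)) = Mul(15495, Pow(Rational(8374, 3), -1)) = Mul(15495, Rational(3, 8374)) = Rational(46485, 8374)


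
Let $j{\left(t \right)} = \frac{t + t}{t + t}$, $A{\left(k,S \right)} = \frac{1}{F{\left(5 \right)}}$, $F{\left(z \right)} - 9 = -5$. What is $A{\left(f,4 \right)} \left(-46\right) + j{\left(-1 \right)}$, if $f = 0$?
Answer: $- \frac{21}{2} \approx -10.5$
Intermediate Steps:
$F{\left(z \right)} = 4$ ($F{\left(z \right)} = 9 - 5 = 4$)
$A{\left(k,S \right)} = \frac{1}{4}$
$j{\left(t \right)} = 1$ ($j{\left(t \right)} = \frac{2 t}{2 t} = 2 t \frac{1}{2 t} = 1$)
$A{\left(f,4 \right)} \left(-46\right) + j{\left(-1 \right)} = \frac{1}{4} \left(-46\right) + 1 = - \frac{23}{2} + 1 = - \frac{21}{2}$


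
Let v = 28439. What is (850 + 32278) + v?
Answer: 61567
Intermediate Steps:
(850 + 32278) + v = (850 + 32278) + 28439 = 33128 + 28439 = 61567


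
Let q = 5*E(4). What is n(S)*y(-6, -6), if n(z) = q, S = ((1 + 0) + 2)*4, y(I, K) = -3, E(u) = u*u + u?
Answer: -300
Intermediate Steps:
E(u) = u + u**2 (E(u) = u**2 + u = u + u**2)
S = 12 (S = (1 + 2)*4 = 3*4 = 12)
q = 100 (q = 5*(4*(1 + 4)) = 5*(4*5) = 5*20 = 100)
n(z) = 100
n(S)*y(-6, -6) = 100*(-3) = -300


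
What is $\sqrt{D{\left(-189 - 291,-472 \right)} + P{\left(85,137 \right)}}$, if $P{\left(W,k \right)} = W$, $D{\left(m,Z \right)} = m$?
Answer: $i \sqrt{395} \approx 19.875 i$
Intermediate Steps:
$\sqrt{D{\left(-189 - 291,-472 \right)} + P{\left(85,137 \right)}} = \sqrt{\left(-189 - 291\right) + 85} = \sqrt{-480 + 85} = \sqrt{-395} = i \sqrt{395}$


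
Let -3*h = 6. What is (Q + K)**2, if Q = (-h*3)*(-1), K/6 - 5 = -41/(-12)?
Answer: 7921/4 ≈ 1980.3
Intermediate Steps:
h = -2 (h = -1/3*6 = -2)
K = 101/2 (K = 30 + 6*(-41/(-12)) = 30 + 6*(-41*(-1/12)) = 30 + 6*(41/12) = 30 + 41/2 = 101/2 ≈ 50.500)
Q = -6 (Q = (-1*(-2)*3)*(-1) = (2*3)*(-1) = 6*(-1) = -6)
(Q + K)**2 = (-6 + 101/2)**2 = (89/2)**2 = 7921/4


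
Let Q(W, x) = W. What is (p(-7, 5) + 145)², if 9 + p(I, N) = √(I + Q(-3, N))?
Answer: (136 + I*√10)² ≈ 18486.0 + 860.14*I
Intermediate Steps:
p(I, N) = -9 + √(-3 + I) (p(I, N) = -9 + √(I - 3) = -9 + √(-3 + I))
(p(-7, 5) + 145)² = ((-9 + √(-3 - 7)) + 145)² = ((-9 + √(-10)) + 145)² = ((-9 + I*√10) + 145)² = (136 + I*√10)²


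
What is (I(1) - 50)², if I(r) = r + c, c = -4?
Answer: 2809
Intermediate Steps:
I(r) = -4 + r (I(r) = r - 4 = -4 + r)
(I(1) - 50)² = ((-4 + 1) - 50)² = (-3 - 50)² = (-53)² = 2809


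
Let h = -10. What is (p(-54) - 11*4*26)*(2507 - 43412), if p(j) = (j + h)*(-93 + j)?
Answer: -338038920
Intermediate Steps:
p(j) = (-93 + j)*(-10 + j) (p(j) = (j - 10)*(-93 + j) = (-10 + j)*(-93 + j) = (-93 + j)*(-10 + j))
(p(-54) - 11*4*26)*(2507 - 43412) = ((930 + (-54)² - 103*(-54)) - 11*4*26)*(2507 - 43412) = ((930 + 2916 + 5562) - 44*26)*(-40905) = (9408 - 1144)*(-40905) = 8264*(-40905) = -338038920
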